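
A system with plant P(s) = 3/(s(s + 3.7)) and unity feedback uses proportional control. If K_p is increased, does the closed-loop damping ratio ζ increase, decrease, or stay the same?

ζ = 3.7/(2√(3K_p)); increasing K_p raises the denominator, so ζ falls.

decrease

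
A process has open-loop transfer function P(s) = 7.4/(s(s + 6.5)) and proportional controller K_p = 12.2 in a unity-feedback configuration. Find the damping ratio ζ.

1 + K_p·P(s) = 0 gives s² + 6.5s + 90.28 = 0.
So ω_n² = 90.28 ⇒ ω_n = 9.502 rad/s, and ζ = 6.5/(2ω_n) = 0.342.

ζ = 0.342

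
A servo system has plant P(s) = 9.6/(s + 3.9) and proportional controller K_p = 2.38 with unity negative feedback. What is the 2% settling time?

Closed-loop transfer function: T(s) = K_p·P(s)/(1 + K_p·P(s)) = 22.85/(s + 3.9 + 22.85) = 22.85/(s + 26.75).
Time constant τ = 1/26.75 = 0.03739 s, so the 2% settling time is about 4τ = 0.15 s.

T_s ≈ 0.15 s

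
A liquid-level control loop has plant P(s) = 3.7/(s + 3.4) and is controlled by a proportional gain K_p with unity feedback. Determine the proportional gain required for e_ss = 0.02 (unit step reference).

The loop is type 0, so e_ss(step) = 1/(1 + K_pos) with K_pos = K_p·P(0).
P(0) = 1.088. Require 1/(1 + K_p·1.088) = 0.02, so 1 + 1.088·K_p = 50.
K_p = (50 − 1)/1.088 = 45.

K_p = 45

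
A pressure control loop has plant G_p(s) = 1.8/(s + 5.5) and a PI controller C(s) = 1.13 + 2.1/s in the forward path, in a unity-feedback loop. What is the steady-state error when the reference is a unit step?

0

The open loop C(s)G_p(s) has a pole at the origin (type 1), so the static position error constant is infinite and e_ss = 1/(1+∞) = 0.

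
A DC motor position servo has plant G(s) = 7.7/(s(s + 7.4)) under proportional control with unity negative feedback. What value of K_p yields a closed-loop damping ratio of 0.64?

Closed-loop characteristic equation: s² + 7.4s + K_p·7.7 = 0.
So ω_n = √(7.7K_p) and 2ζω_n = 7.4, giving ζ = 7.4/(2√(7.7K_p)).
Setting ζ = 0.64: √(7.7K_p) = 7.4/(2·0.64) = 5.781, so K_p = 33.42/7.7 = 4.34.

K_p = 4.34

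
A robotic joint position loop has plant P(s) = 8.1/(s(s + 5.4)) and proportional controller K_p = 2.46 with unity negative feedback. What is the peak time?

T_p = 0.884 s

From 1 + K_pP(s) = 0: s² + 5.4s + 19.93 = 0 ⇒ ω_n = 4.464, ζ = 0.6049.
Damped frequency ω_d = ω_n√(1−ζ²) = 3.555 rad/s, so peak time T_p = π/ω_d = 0.884 s.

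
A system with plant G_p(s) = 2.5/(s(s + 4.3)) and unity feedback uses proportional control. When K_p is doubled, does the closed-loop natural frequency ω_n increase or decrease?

increase

ω_n = √(2.5·K_p), which grows with K_p.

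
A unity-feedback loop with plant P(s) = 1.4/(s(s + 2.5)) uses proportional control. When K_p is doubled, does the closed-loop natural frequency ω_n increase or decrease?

increase

ω_n = √(1.4·K_p), which grows with K_p.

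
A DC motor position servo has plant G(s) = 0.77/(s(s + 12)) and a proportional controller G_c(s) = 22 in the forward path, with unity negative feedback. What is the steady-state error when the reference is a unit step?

0

The open loop G_c(s)G(s) has a pole at the origin (type 1), so the static position error constant is infinite and e_ss = 1/(1+∞) = 0.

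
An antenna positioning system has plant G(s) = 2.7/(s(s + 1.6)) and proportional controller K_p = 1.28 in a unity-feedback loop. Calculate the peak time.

T_p = 1.87 s

Closed-loop characteristic equation: s² + 1.6s + 3.456 = 0, so ω_n = 1.859 rad/s and ζ = 1.6/(2·1.859) = 0.4303.
Damped frequency ω_d = ω_n√(1−ζ²) = 1.678 rad/s, so peak time T_p = π/ω_d = 1.87 s.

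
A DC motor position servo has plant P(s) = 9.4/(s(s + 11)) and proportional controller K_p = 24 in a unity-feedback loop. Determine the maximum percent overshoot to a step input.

29%

From 1 + K_pP(s) = 0: s² + 11s + 225.6 = 0 ⇒ ω_n = 15.02, ζ = 0.3662.
%OS = 100·exp(−πζ/√(1−ζ²)) = 100·exp(−π·0.3662/√0.8659) = 29%.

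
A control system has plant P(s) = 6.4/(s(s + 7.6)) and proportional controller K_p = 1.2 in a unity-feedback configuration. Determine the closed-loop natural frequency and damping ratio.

ω_n = 2.77 rad/s, ζ = 1.37

1 + K_p·P(s) = 0 gives s² + 7.6s + 7.68 = 0.
Matching s² + 2ζω_n s + ω_n²: ω_n = √7.68 = 2.771 rad/s and 2ζω_n = 7.6, so ζ = 7.6/(2·2.771) = 1.37.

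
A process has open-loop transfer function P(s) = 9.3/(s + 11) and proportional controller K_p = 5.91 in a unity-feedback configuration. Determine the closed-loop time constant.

Closed-loop transfer function: T(s) = K_p·P(s)/(1 + K_p·P(s)) = 54.96/(s + 11 + 54.96) = 54.96/(s + 65.96).
Time constant τ = 1/65.96 = 0.0152 s.

τ = 0.0152 s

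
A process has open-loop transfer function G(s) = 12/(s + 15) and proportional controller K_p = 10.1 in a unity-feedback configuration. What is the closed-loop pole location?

s = -136.2

Closed-loop transfer function: T(s) = K_p·G(s)/(1 + K_p·G(s)) = 121.2/(s + 15 + 121.2) = 121.2/(s + 136.2).
The closed-loop pole is at s = −136.2.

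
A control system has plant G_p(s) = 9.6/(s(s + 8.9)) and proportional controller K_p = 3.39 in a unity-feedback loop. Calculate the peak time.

T_p = 0.88 s

From 1 + K_pG_p(s) = 0: s² + 8.9s + 32.54 = 0 ⇒ ω_n = 5.705, ζ = 0.7801.
Damped frequency ω_d = ω_n√(1−ζ²) = 3.57 rad/s, so peak time T_p = π/ω_d = 0.88 s.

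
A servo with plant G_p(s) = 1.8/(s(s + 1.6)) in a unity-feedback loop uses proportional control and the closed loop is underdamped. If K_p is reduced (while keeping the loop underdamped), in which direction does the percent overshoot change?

ζ = 1.6/(2√(1.8K_p)) rises as K_p falls; higher damping means less overshoot.

decrease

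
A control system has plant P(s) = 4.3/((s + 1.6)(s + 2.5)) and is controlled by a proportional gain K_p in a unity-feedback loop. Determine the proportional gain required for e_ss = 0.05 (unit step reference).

K_p = 17.7

For a type-0 loop with proportional control, e_ss = 1/(1 + K_p·P(0)).
P(0) = 1.075. Require 1/(1 + K_p·1.075) = 0.05, so 1 + 1.075·K_p = 20.
K_p = (20 − 1)/1.075 = 17.7.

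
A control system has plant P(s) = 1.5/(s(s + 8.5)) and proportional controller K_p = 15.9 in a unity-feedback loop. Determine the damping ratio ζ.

With unity feedback the closed-loop characteristic equation is s² + 8.5s + 15.9·1.5 = s² + 8.5s + 23.85 = 0.
So ω_n² = 23.85 ⇒ ω_n = 4.884 rad/s, and ζ = 8.5/(2ω_n) = 0.87.

ζ = 0.87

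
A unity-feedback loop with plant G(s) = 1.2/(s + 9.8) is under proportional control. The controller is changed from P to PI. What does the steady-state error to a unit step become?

Adding integral action puts a pole at s = 0 in the forward path, raising the system type to 1; a type-1 loop has zero steady-state error to a step.

0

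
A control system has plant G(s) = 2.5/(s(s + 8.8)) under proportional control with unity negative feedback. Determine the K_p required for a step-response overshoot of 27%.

K_p = 52.3

From %OS = 100·exp(−πζ/√(1−ζ²)) = 27%, ζ = −ln(0.27)/√(π²+ln²(0.27)) = 0.3847.
Characteristic equation s² + 8.8s + 2.5K_p = 0 gives ζ = 8.8/(2√(2.5K_p)).
Setting ζ = 0.3847: √(2.5K_p) = 8.8/(2·0.3847) = 11.44, so K_p = 130.8/2.5 = 52.3.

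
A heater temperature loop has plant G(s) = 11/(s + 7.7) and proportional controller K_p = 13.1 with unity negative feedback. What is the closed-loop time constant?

τ = 0.00659 s

Closed-loop transfer function: T(s) = K_p·G(s)/(1 + K_p·G(s)) = 144.1/(s + 7.7 + 144.1) = 144.1/(s + 151.8).
Time constant τ = 1/151.8 = 0.00659 s.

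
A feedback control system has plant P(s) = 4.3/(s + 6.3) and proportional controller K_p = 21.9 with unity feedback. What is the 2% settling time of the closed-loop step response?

T_s ≈ 0.0398 s

Closed-loop transfer function: T(s) = K_p·P(s)/(1 + K_p·P(s)) = 94.17/(s + 6.3 + 94.17) = 94.17/(s + 100.5).
Time constant τ = 1/100.5 = 0.009953 s, so the 2% settling time is about 4τ = 0.0398 s.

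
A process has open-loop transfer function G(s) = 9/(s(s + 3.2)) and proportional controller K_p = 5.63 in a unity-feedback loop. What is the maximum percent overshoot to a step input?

48.4%

Closed-loop characteristic equation: s² + 3.2s + 50.67 = 0, so ω_n = 7.118 rad/s and ζ = 3.2/(2·7.118) = 0.2248.
%OS = 100·exp(−πζ/√(1−ζ²)) = 100·exp(−π·0.2248/√0.9495) = 48.4%.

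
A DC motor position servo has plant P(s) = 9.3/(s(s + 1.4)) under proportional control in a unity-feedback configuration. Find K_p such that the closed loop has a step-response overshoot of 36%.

K_p = 0.551

From %OS = 100·exp(−πζ/√(1−ζ²)) = 36%, ζ = −ln(0.36)/√(π²+ln²(0.36)) = 0.3093.
Characteristic equation s² + 1.4s + 9.3K_p = 0 gives ζ = 1.4/(2√(9.3K_p)).
Setting ζ = 0.3093: √(9.3K_p) = 1.4/(2·0.3093) = 2.263, so K_p = 5.123/9.3 = 0.551.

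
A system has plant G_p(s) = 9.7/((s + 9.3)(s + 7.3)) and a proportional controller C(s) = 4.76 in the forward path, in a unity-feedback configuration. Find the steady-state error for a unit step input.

The loop is type 0. Static position error constant K_pos = C(0)·G_p(0) = 4.76·0.1429 = 0.6801.
Steady-state error to a unit step: e_ss = 1/(1+K_pos) = 1/1.68 = 0.595.

0.595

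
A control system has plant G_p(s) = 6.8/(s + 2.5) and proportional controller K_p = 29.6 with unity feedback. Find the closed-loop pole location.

Closed-loop transfer function: T(s) = K_p·G_p(s)/(1 + K_p·G_p(s)) = 201.3/(s + 2.5 + 201.3) = 201.3/(s + 203.8).
The closed-loop pole is at s = −203.8.

s = -203.8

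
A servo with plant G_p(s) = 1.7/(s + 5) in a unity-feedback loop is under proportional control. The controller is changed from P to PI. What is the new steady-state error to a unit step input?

Adding integral action puts a pole at s = 0 in the forward path, raising the system type to 1; a type-1 loop has zero steady-state error to a step.

0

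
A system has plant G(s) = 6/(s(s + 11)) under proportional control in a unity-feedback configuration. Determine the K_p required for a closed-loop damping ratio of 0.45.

Closed-loop characteristic equation: s² + 11s + K_p·6 = 0.
So ω_n = √(6K_p) and 2ζω_n = 11, giving ζ = 11/(2√(6K_p)).
Setting ζ = 0.45: √(6K_p) = 11/(2·0.45) = 12.22, so K_p = 149.4/6 = 24.9.

K_p = 24.9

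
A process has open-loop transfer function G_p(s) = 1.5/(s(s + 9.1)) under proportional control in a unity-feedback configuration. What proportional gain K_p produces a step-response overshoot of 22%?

From %OS = 100·exp(−πζ/√(1−ζ²)) = 22%, ζ = −ln(0.22)/√(π²+ln²(0.22)) = 0.4342.
Characteristic equation s² + 9.1s + 1.5K_p = 0 gives ζ = 9.1/(2√(1.5K_p)).
Setting ζ = 0.4342: √(1.5K_p) = 9.1/(2·0.4342) = 10.48, so K_p = 109.8/1.5 = 73.2.

K_p = 73.2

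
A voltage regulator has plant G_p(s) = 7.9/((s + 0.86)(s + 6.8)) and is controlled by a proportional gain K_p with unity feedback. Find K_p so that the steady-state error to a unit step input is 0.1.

K_p = 6.66

The loop is type 0, so e_ss(step) = 1/(1 + K_pos) with K_pos = K_p·G_p(0).
G_p(0) = 1.351. Require 1/(1 + K_p·1.351) = 0.1, so 1 + 1.351·K_p = 10.
K_p = (10 − 1)/1.351 = 6.66.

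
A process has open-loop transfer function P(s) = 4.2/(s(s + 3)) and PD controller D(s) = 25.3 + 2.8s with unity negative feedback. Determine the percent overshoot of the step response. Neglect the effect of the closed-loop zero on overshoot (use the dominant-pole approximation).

Forward path: (25.3 + 2.8s)·4.2/(s(s+3)). The closed-loop characteristic equation is s² + (3 + 4.2·2.8)s + 4.2·25.3 = 0.
That is s² + 14.76s + 106.3 = 0, so ω_n = 10.31 rad/s and ζ = 14.76/(2·10.31) = 0.7159.
%OS = 100·exp(−πζ/√(1−ζ²)) = 3.99%.

3.99%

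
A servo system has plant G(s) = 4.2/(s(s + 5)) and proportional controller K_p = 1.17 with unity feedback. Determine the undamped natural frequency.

ω_n = 2.22 rad/s

1 + K_p·G(s) = 0 gives s² + 5s + 4.914 = 0.
Matching s² + 2ζω_n s + ω_n²: ω_n = √4.914 = 2.217 rad/s and 2ζω_n = 5, so ζ = 5/(2·2.217) = 1.13.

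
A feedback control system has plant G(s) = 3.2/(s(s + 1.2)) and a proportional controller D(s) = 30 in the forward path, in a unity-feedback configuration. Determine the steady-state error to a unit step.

0

The open loop D(s)G(s) has a pole at the origin (type 1), so the static position error constant is infinite and e_ss = 1/(1+∞) = 0.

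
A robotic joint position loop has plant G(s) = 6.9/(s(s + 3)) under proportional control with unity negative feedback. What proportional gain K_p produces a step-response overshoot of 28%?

From %OS = 100·exp(−πζ/√(1−ζ²)) = 28%, ζ = −ln(0.28)/√(π²+ln²(0.28)) = 0.3755.
Characteristic equation s² + 3s + 6.9K_p = 0 gives ζ = 3/(2√(6.9K_p)).
Setting ζ = 0.3755: √(6.9K_p) = 3/(2·0.3755) = 3.994, so K_p = 15.95/6.9 = 2.31.

K_p = 2.31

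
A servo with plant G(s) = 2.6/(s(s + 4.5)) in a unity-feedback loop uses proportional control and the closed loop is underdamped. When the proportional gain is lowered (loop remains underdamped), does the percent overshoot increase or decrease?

decrease

ζ = 4.5/(2√(2.6K_p)) rises as K_p falls; higher damping means less overshoot.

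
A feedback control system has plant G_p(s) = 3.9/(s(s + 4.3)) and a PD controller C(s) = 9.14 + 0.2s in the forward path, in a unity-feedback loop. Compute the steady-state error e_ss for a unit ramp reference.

0.121

The loop has one pole at the origin (type 1). Velocity error constant K_v = lim_{s→0} s·C(s)G_p(s) = 9.14·3.9/4.3 = 8.29.
Steady-state error to a unit ramp: e_ss = 1/K_v = 0.121.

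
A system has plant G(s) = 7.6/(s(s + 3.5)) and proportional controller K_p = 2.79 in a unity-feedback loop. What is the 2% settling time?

From 1 + K_pG(s) = 0: s² + 3.5s + 21.2 = 0 ⇒ ω_n = 4.605, ζ = 0.38.
2% settling time T_s ≈ 4/(ζω_n) = 4/1.75 = 2.29 s.

T_s ≈ 2.29 s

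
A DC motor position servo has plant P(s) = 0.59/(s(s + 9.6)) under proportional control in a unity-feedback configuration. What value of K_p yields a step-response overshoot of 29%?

K_p = 291

From %OS = 100·exp(−πζ/√(1−ζ²)) = 29%, ζ = −ln(0.29)/√(π²+ln²(0.29)) = 0.3666.
Characteristic equation s² + 9.6s + 0.59K_p = 0 gives ζ = 9.6/(2√(0.59K_p)).
Setting ζ = 0.3666: √(0.59K_p) = 9.6/(2·0.3666) = 13.09, so K_p = 171.4/0.59 = 291.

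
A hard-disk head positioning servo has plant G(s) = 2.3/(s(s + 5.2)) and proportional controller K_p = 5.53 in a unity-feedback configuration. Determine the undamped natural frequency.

ω_n = 3.57 rad/s

The closed-loop denominator is s(s+5.2) + 5.53·2.3 = s² + 5.2s + 12.72.
Matching s² + 2ζω_n s + ω_n²: ω_n = √12.72 = 3.566 rad/s and 2ζω_n = 5.2, so ζ = 5.2/(2·3.566) = 0.729.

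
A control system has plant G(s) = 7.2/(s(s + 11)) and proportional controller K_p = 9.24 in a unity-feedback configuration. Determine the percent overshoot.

5.68%

The closed-loop denominator s² + 11s + 66.53 gives ω_n = √66.53 = 8.156 and ζ = 11/(2ω_n) = 0.6743.
%OS = 100·exp(−πζ/√(1−ζ²)) = 100·exp(−π·0.6743/√0.5453) = 5.68%.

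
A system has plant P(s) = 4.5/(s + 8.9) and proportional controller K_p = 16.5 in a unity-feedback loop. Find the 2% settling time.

Closed-loop transfer function: T(s) = K_p·P(s)/(1 + K_p·P(s)) = 74.25/(s + 8.9 + 74.25) = 74.25/(s + 83.15).
Time constant τ = 1/83.15 = 0.01203 s, so the 2% settling time is about 4τ = 0.0481 s.

T_s ≈ 0.0481 s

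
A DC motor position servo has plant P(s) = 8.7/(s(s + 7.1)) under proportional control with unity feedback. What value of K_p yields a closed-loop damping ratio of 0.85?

K_p = 2

Closed-loop characteristic equation: s² + 7.1s + K_p·8.7 = 0.
So ω_n = √(8.7K_p) and 2ζω_n = 7.1, giving ζ = 7.1/(2√(8.7K_p)).
Setting ζ = 0.85: √(8.7K_p) = 7.1/(2·0.85) = 4.176, so K_p = 17.44/8.7 = 2.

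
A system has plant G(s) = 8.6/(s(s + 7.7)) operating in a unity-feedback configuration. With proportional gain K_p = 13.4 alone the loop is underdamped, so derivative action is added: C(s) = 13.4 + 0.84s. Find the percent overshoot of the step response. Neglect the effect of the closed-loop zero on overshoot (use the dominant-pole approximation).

4.79%

Forward path: (13.4 + 0.84s)·8.6/(s(s+7.7)). The closed-loop characteristic equation is s² + (7.7 + 8.6·0.84)s + 8.6·13.4 = 0.
That is s² + 14.92s + 115.2 = 0, so ω_n = 10.73 rad/s and ζ = 14.92/(2·10.73) = 0.6951.
%OS = 100·exp(−πζ/√(1−ζ²)) = 4.79%.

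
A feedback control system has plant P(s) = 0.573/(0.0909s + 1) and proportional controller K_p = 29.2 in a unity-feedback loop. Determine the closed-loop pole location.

s = -195.1

Closed loop: T(s) = K_p·P/(1+K_p·P) = 16.73/(0.0909s + 1 + 16.73), with pole at s = −(1 + 16.73)/0.0909 = −195.1.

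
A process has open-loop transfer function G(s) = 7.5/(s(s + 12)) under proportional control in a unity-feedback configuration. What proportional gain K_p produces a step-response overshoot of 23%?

K_p = 26.7

From %OS = 100·exp(−πζ/√(1−ζ²)) = 23%, ζ = −ln(0.23)/√(π²+ln²(0.23)) = 0.4237.
Characteristic equation s² + 12s + 7.5K_p = 0 gives ζ = 12/(2√(7.5K_p)).
Setting ζ = 0.4237: √(7.5K_p) = 12/(2·0.4237) = 14.16, so K_p = 200.5/7.5 = 26.7.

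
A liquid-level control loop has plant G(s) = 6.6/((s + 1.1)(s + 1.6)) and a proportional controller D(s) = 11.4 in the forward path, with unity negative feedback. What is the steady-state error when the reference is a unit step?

The loop is type 0. Static position error constant K_pos = D(0)·G(0) = 11.4·3.75 = 42.75.
Steady-state error to a unit step: e_ss = 1/(1+K_pos) = 1/43.75 = 0.0229.

0.0229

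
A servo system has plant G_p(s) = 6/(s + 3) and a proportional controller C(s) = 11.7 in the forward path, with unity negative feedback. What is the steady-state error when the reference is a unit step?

The loop is type 0. Static position error constant K_pos = C(0)·G_p(0) = 11.7·2 = 23.4.
Steady-state error to a unit step: e_ss = 1/(1+K_pos) = 1/24.4 = 0.041.

0.041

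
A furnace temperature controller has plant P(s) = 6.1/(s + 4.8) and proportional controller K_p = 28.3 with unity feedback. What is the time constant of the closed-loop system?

Closed-loop transfer function: T(s) = K_p·P(s)/(1 + K_p·P(s)) = 172.6/(s + 4.8 + 172.6) = 172.6/(s + 177.4).
Time constant τ = 1/177.4 = 0.00564 s.

τ = 0.00564 s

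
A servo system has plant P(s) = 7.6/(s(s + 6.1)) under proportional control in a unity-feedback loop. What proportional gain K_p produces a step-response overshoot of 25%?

K_p = 7.51

From %OS = 100·exp(−πζ/√(1−ζ²)) = 25%, ζ = −ln(0.25)/√(π²+ln²(0.25)) = 0.4037.
Characteristic equation s² + 6.1s + 7.6K_p = 0 gives ζ = 6.1/(2√(7.6K_p)).
Setting ζ = 0.4037: √(7.6K_p) = 6.1/(2·0.4037) = 7.555, so K_p = 57.08/7.6 = 7.51.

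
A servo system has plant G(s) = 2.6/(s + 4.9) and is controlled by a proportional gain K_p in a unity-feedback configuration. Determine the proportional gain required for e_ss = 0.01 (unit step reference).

K_p = 187

Steady-state error for a unit step on this type-0 loop is 1/(1 + K_p·G(0)).
G(0) = 0.5306. Require 1/(1 + K_p·0.5306) = 0.01, so 1 + 0.5306·K_p = 100.
K_p = (100 − 1)/0.5306 = 187.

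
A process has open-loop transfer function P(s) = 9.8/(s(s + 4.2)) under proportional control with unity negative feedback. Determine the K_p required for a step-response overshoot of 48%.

From %OS = 100·exp(−πζ/√(1−ζ²)) = 48%, ζ = −ln(0.48)/√(π²+ln²(0.48)) = 0.2275.
Characteristic equation s² + 4.2s + 9.8K_p = 0 gives ζ = 4.2/(2√(9.8K_p)).
Setting ζ = 0.2275: √(9.8K_p) = 4.2/(2·0.2275) = 9.231, so K_p = 85.2/9.8 = 8.69.

K_p = 8.69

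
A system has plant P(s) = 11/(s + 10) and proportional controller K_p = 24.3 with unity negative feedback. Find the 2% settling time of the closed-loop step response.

Closed-loop transfer function: T(s) = K_p·P(s)/(1 + K_p·P(s)) = 267.3/(s + 10 + 267.3) = 267.3/(s + 277.3).
Time constant τ = 1/277.3 = 0.003606 s, so the 2% settling time is about 4τ = 0.0144 s.

T_s ≈ 0.0144 s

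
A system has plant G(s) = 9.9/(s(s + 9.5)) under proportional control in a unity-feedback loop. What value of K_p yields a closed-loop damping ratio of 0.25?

K_p = 36.5

Closed-loop characteristic equation: s² + 9.5s + K_p·9.9 = 0.
So ω_n = √(9.9K_p) and 2ζω_n = 9.5, giving ζ = 9.5/(2√(9.9K_p)).
Setting ζ = 0.25: √(9.9K_p) = 9.5/(2·0.25) = 19, so K_p = 361/9.9 = 36.5.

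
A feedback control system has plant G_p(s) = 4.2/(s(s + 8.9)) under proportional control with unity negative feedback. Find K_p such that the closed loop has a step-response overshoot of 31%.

From %OS = 100·exp(−πζ/√(1−ζ²)) = 31%, ζ = −ln(0.31)/√(π²+ln²(0.31)) = 0.3493.
Characteristic equation s² + 8.9s + 4.2K_p = 0 gives ζ = 8.9/(2√(4.2K_p)).
Setting ζ = 0.3493: √(4.2K_p) = 8.9/(2·0.3493) = 12.74, so K_p = 162.3/4.2 = 38.6.

K_p = 38.6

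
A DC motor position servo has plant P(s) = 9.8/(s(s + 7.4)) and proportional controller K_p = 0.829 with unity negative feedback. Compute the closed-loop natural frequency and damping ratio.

ω_n = 2.85 rad/s, ζ = 1.3

With unity feedback the closed-loop characteristic equation is s² + 7.4s + 0.829·9.8 = s² + 7.4s + 8.124 = 0.
So ω_n² = 8.124 ⇒ ω_n = 2.85 rad/s, and ζ = 7.4/(2ω_n) = 1.3.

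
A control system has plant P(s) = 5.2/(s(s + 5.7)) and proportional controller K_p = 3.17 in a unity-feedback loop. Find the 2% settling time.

From 1 + K_pP(s) = 0: s² + 5.7s + 16.48 = 0 ⇒ ω_n = 4.06, ζ = 0.702.
2% settling time T_s ≈ 4/(ζω_n) = 4/2.85 = 1.4 s.

T_s ≈ 1.4 s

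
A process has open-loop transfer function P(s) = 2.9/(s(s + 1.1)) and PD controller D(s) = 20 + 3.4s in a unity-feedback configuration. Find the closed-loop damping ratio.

Forward path: (20 + 3.4s)·2.9/(s(s+1.1)). The closed-loop characteristic equation is s² + (1.1 + 2.9·3.4)s + 2.9·20 = 0.
That is s² + 10.96s + 58 = 0, so ω_n = 7.616 rad/s and ζ = 10.96/(2·7.616) = 0.7196.

ζ = 0.72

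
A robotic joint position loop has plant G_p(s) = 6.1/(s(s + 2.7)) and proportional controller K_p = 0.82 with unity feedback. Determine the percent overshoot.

Closed-loop characteristic equation: s² + 2.7s + 5.002 = 0, so ω_n = 2.237 rad/s and ζ = 2.7/(2·2.237) = 0.6036.
%OS = 100·exp(−πζ/√(1−ζ²)) = 100·exp(−π·0.6036/√0.6356) = 9.27%.

9.27%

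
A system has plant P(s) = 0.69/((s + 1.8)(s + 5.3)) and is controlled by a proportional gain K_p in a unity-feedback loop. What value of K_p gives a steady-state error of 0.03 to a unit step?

For a type-0 loop with proportional control, e_ss = 1/(1 + K_p·P(0)).
P(0) = 0.07233. Require 1/(1 + K_p·0.07233) = 0.03, so 1 + 0.07233·K_p = 33.33.
K_p = (33.33 − 1)/0.07233 = 447.

K_p = 447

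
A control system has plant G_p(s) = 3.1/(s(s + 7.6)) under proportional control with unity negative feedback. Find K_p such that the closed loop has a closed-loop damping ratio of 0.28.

Closed-loop characteristic equation: s² + 7.6s + K_p·3.1 = 0.
So ω_n = √(3.1K_p) and 2ζω_n = 7.6, giving ζ = 7.6/(2√(3.1K_p)).
Setting ζ = 0.28: √(3.1K_p) = 7.6/(2·0.28) = 13.57, so K_p = 184.2/3.1 = 59.4.

K_p = 59.4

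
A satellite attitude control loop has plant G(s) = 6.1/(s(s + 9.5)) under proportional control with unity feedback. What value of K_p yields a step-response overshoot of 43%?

K_p = 54.9

From %OS = 100·exp(−πζ/√(1−ζ²)) = 43%, ζ = −ln(0.43)/√(π²+ln²(0.43)) = 0.2594.
Characteristic equation s² + 9.5s + 6.1K_p = 0 gives ζ = 9.5/(2√(6.1K_p)).
Setting ζ = 0.2594: √(6.1K_p) = 9.5/(2·0.2594) = 18.31, so K_p = 335.2/6.1 = 54.9.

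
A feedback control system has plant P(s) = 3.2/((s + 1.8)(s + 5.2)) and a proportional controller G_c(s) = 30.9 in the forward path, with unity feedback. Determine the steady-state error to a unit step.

0.0865

The loop is type 0. Static position error constant K_pos = G_c(0)·P(0) = 30.9·0.3419 = 10.56.
Steady-state error to a unit step: e_ss = 1/(1+K_pos) = 1/11.56 = 0.0865.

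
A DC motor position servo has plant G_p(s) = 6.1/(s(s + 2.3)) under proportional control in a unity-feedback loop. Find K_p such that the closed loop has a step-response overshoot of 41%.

K_p = 2.91

From %OS = 100·exp(−πζ/√(1−ζ²)) = 41%, ζ = −ln(0.41)/√(π²+ln²(0.41)) = 0.273.
Characteristic equation s² + 2.3s + 6.1K_p = 0 gives ζ = 2.3/(2√(6.1K_p)).
Setting ζ = 0.273: √(6.1K_p) = 2.3/(2·0.273) = 4.212, so K_p = 17.74/6.1 = 2.91.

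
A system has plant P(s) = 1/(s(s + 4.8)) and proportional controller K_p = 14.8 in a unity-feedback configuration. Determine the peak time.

Closed-loop characteristic equation: s² + 4.8s + 14.8 = 0, so ω_n = 3.847 rad/s and ζ = 4.8/(2·3.847) = 0.6239.
Damped frequency ω_d = ω_n√(1−ζ²) = 3.007 rad/s, so peak time T_p = π/ω_d = 1.04 s.

T_p = 1.04 s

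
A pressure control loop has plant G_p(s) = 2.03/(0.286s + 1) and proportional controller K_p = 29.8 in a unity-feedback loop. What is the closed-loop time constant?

Closed loop: T(s) = K_p·G_p/(1+K_p·G_p) = 60.49/(0.286s + 1 + 60.49), with pole at s = −(1 + 60.49)/0.286 = −215.
Closed-loop time constant τ = 1/215 = 0.00465 s.

τ = 0.00465 s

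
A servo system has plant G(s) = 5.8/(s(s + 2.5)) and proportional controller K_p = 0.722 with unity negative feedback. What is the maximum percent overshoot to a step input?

8.86%

Closed-loop characteristic equation: s² + 2.5s + 4.188 = 0, so ω_n = 2.046 rad/s and ζ = 2.5/(2·2.046) = 0.6108.
%OS = 100·exp(−πζ/√(1−ζ²)) = 100·exp(−π·0.6108/√0.6269) = 8.86%.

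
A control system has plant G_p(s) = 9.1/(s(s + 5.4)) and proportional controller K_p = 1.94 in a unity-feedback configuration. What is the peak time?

T_p = 0.976 s

From 1 + K_pG_p(s) = 0: s² + 5.4s + 17.65 = 0 ⇒ ω_n = 4.202, ζ = 0.6426.
Damped frequency ω_d = ω_n√(1−ζ²) = 3.219 rad/s, so peak time T_p = π/ω_d = 0.976 s.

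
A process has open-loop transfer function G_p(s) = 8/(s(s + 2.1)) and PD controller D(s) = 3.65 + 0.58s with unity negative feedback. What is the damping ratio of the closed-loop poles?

Forward path: (3.65 + 0.58s)·8/(s(s+2.1)). The closed-loop characteristic equation is s² + (2.1 + 8·0.58)s + 8·3.65 = 0.
That is s² + 6.74s + 29.2 = 0, so ω_n = 5.404 rad/s and ζ = 6.74/(2·5.404) = 0.6236.

ζ = 0.624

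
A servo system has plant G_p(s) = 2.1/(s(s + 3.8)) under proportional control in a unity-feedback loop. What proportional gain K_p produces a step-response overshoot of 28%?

From %OS = 100·exp(−πζ/√(1−ζ²)) = 28%, ζ = −ln(0.28)/√(π²+ln²(0.28)) = 0.3755.
Characteristic equation s² + 3.8s + 2.1K_p = 0 gives ζ = 3.8/(2√(2.1K_p)).
Setting ζ = 0.3755: √(2.1K_p) = 3.8/(2·0.3755) = 5.059, so K_p = 25.6/2.1 = 12.2.

K_p = 12.2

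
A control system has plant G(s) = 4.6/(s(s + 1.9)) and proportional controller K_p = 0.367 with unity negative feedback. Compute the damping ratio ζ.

1 + K_p·G(s) = 0 gives s² + 1.9s + 1.688 = 0.
Matching s² + 2ζω_n s + ω_n²: ω_n = √1.688 = 1.299 rad/s and 2ζω_n = 1.9, so ζ = 1.9/(2·1.299) = 0.731.

ζ = 0.731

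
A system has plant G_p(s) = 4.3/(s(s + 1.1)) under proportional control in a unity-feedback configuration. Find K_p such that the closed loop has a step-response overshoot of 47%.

K_p = 1.29

From %OS = 100·exp(−πζ/√(1−ζ²)) = 47%, ζ = −ln(0.47)/√(π²+ln²(0.47)) = 0.2337.
Characteristic equation s² + 1.1s + 4.3K_p = 0 gives ζ = 1.1/(2√(4.3K_p)).
Setting ζ = 0.2337: √(4.3K_p) = 1.1/(2·0.2337) = 2.354, so K_p = 5.54/4.3 = 1.29.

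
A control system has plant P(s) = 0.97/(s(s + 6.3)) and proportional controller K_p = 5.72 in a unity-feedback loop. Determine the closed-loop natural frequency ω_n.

ω_n = 2.36 rad/s

The closed-loop denominator is s(s+6.3) + 5.72·0.97 = s² + 6.3s + 5.548.
So ω_n² = 5.548 ⇒ ω_n = 2.356 rad/s, and ζ = 6.3/(2ω_n) = 1.34.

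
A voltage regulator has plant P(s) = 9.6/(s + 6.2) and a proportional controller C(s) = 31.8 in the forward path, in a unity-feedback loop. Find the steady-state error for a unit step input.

The loop is type 0. Static position error constant K_pos = C(0)·P(0) = 31.8·1.548 = 49.24.
Steady-state error to a unit step: e_ss = 1/(1+K_pos) = 1/50.24 = 0.0199.

0.0199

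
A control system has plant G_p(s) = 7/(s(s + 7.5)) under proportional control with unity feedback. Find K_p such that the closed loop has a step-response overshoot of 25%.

From %OS = 100·exp(−πζ/√(1−ζ²)) = 25%, ζ = −ln(0.25)/√(π²+ln²(0.25)) = 0.4037.
Characteristic equation s² + 7.5s + 7K_p = 0 gives ζ = 7.5/(2√(7K_p)).
Setting ζ = 0.4037: √(7K_p) = 7.5/(2·0.4037) = 9.289, so K_p = 86.28/7 = 12.3.

K_p = 12.3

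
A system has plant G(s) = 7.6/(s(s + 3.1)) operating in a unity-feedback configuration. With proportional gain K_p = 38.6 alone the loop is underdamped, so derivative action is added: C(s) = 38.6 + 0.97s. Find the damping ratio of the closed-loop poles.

ζ = 0.306

Forward path: (38.6 + 0.97s)·7.6/(s(s+3.1)). The closed-loop characteristic equation is s² + (3.1 + 7.6·0.97)s + 7.6·38.6 = 0.
That is s² + 10.47s + 293.4 = 0, so ω_n = 17.13 rad/s and ζ = 10.47/(2·17.13) = 0.3057.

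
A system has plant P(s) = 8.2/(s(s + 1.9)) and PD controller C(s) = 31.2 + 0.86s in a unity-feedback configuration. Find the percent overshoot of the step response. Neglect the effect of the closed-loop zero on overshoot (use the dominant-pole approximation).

Forward path: (31.2 + 0.86s)·8.2/(s(s+1.9)). The closed-loop characteristic equation is s² + (1.9 + 8.2·0.86)s + 8.2·31.2 = 0.
That is s² + 8.952s + 255.8 = 0, so ω_n = 15.99 rad/s and ζ = 8.952/(2·15.99) = 0.2798.
%OS = 100·exp(−πζ/√(1−ζ²)) = 40%.

40%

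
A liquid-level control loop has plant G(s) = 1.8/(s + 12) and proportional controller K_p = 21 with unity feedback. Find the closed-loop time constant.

τ = 0.0201 s

Closed-loop transfer function: T(s) = K_p·G(s)/(1 + K_p·G(s)) = 37.8/(s + 12 + 37.8) = 37.8/(s + 49.8).
Time constant τ = 1/49.8 = 0.0201 s.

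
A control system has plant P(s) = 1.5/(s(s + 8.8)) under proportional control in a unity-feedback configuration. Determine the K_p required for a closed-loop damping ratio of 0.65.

Closed-loop characteristic equation: s² + 8.8s + K_p·1.5 = 0.
So ω_n = √(1.5K_p) and 2ζω_n = 8.8, giving ζ = 8.8/(2√(1.5K_p)).
Setting ζ = 0.65: √(1.5K_p) = 8.8/(2·0.65) = 6.769, so K_p = 45.82/1.5 = 30.5.

K_p = 30.5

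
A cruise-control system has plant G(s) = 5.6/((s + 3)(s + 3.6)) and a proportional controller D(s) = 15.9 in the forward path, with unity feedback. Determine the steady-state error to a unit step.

The loop is type 0. Static position error constant K_pos = D(0)·G(0) = 15.9·0.5185 = 8.244.
Steady-state error to a unit step: e_ss = 1/(1+K_pos) = 1/9.244 = 0.108.

0.108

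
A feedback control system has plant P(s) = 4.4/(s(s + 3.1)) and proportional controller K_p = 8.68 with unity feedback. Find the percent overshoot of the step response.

The closed-loop denominator s² + 3.1s + 38.19 gives ω_n = √38.19 = 6.18 and ζ = 3.1/(2ω_n) = 0.2508.
%OS = 100·exp(−πζ/√(1−ζ²)) = 100·exp(−π·0.2508/√0.9371) = 44.3%.

44.3%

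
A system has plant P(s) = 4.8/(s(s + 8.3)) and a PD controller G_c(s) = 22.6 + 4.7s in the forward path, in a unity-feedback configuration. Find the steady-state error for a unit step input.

The open loop G_c(s)P(s) has a pole at the origin (type 1), so the static position error constant is infinite and e_ss = 1/(1+∞) = 0.

0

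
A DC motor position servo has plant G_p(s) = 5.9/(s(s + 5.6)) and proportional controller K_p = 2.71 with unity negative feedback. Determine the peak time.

T_p = 1.1 s

Closed-loop characteristic equation: s² + 5.6s + 15.99 = 0, so ω_n = 3.999 rad/s and ζ = 5.6/(2·3.999) = 0.7002.
Damped frequency ω_d = ω_n√(1−ζ²) = 2.855 rad/s, so peak time T_p = π/ω_d = 1.1 s.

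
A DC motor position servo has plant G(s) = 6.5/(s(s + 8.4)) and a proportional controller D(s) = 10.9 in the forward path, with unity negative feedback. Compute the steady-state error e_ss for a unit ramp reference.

The loop has one pole at the origin (type 1). Velocity error constant K_v = lim_{s→0} s·D(s)G(s) = 10.9·6.5/8.4 = 8.435.
Steady-state error to a unit ramp: e_ss = 1/K_v = 0.119.

0.119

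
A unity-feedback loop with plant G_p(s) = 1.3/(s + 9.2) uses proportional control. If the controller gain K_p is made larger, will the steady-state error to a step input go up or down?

The position error constant K_pos = K_p·G_p(0) grows with K_p, and e_ss = 1/(1+K_pos) falls.

decrease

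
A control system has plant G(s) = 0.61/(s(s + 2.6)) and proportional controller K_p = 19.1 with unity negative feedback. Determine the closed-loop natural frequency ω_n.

ω_n = 3.41 rad/s

With unity feedback the closed-loop characteristic equation is s² + 2.6s + 19.1·0.61 = s² + 2.6s + 11.65 = 0.
Matching s² + 2ζω_n s + ω_n²: ω_n = √11.65 = 3.413 rad/s and 2ζω_n = 2.6, so ζ = 2.6/(2·3.413) = 0.381.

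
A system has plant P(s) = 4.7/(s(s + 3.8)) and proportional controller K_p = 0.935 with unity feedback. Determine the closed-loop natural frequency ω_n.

The closed-loop denominator is s(s+3.8) + 0.935·4.7 = s² + 3.8s + 4.395.
Matching s² + 2ζω_n s + ω_n²: ω_n = √4.395 = 2.096 rad/s and 2ζω_n = 3.8, so ζ = 3.8/(2·2.096) = 0.906.

ω_n = 2.1 rad/s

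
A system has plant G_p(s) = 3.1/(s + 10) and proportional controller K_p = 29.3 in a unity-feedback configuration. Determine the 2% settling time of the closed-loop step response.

Closed-loop transfer function: T(s) = K_p·G_p(s)/(1 + K_p·G_p(s)) = 90.83/(s + 10 + 90.83) = 90.83/(s + 100.8).
Time constant τ = 1/100.8 = 0.009918 s, so the 2% settling time is about 4τ = 0.0397 s.

T_s ≈ 0.0397 s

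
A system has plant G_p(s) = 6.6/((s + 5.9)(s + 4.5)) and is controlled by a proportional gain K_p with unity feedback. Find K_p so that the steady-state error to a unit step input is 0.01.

For a type-0 loop with proportional control, e_ss = 1/(1 + K_p·G_p(0)).
G_p(0) = 0.2486. Require 1/(1 + K_p·0.2486) = 0.01, so 1 + 0.2486·K_p = 100.
K_p = (100 − 1)/0.2486 = 398.

K_p = 398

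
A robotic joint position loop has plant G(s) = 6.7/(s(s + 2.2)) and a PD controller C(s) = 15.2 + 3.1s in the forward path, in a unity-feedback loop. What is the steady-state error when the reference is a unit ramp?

The loop has one pole at the origin (type 1). Velocity error constant K_v = lim_{s→0} s·C(s)G(s) = 15.2·6.7/2.2 = 46.29.
Steady-state error to a unit ramp: e_ss = 1/K_v = 0.0216.

0.0216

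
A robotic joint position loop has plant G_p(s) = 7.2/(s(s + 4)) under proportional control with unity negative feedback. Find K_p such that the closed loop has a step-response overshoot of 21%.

From %OS = 100·exp(−πζ/√(1−ζ²)) = 21%, ζ = −ln(0.21)/√(π²+ln²(0.21)) = 0.4449.
Characteristic equation s² + 4s + 7.2K_p = 0 gives ζ = 4/(2√(7.2K_p)).
Setting ζ = 0.4449: √(7.2K_p) = 4/(2·0.4449) = 4.495, so K_p = 20.21/7.2 = 2.81.

K_p = 2.81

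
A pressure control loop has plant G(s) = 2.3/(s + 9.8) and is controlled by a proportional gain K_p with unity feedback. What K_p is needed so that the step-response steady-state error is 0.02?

Steady-state error for a unit step on this type-0 loop is 1/(1 + K_p·G(0)).
G(0) = 0.2347. Require 1/(1 + K_p·0.2347) = 0.02, so 1 + 0.2347·K_p = 50.
K_p = (50 − 1)/0.2347 = 209.

K_p = 209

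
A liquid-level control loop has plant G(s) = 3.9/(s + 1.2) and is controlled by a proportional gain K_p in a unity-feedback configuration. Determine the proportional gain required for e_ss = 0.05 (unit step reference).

Steady-state error for a unit step on this type-0 loop is 1/(1 + K_p·G(0)).
G(0) = 3.25. Require 1/(1 + K_p·3.25) = 0.05, so 1 + 3.25·K_p = 20.
K_p = (20 − 1)/3.25 = 5.85.

K_p = 5.85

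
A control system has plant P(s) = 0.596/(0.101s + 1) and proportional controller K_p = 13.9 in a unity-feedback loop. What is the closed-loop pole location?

Closed loop: T(s) = K_p·P/(1+K_p·P) = 8.284/(0.101s + 1 + 8.284), with pole at s = −(1 + 8.284)/0.101 = −91.92.

s = -91.92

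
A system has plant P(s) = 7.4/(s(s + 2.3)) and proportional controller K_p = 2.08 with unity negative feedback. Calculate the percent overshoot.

The closed-loop denominator s² + 2.3s + 15.39 gives ω_n = √15.39 = 3.923 and ζ = 2.3/(2ω_n) = 0.2931.
%OS = 100·exp(−πζ/√(1−ζ²)) = 100·exp(−π·0.2931/√0.9141) = 38.2%.

38.2%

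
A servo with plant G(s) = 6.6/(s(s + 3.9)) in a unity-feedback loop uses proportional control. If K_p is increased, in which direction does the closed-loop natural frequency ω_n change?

ω_n = √(6.6·K_p), which grows with K_p.

increase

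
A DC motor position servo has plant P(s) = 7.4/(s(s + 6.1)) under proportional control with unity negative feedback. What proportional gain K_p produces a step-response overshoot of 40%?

From %OS = 100·exp(−πζ/√(1−ζ²)) = 40%, ζ = −ln(0.4)/√(π²+ln²(0.4)) = 0.28.
Characteristic equation s² + 6.1s + 7.4K_p = 0 gives ζ = 6.1/(2√(7.4K_p)).
Setting ζ = 0.28: √(7.4K_p) = 6.1/(2·0.28) = 10.89, so K_p = 118.7/7.4 = 16.

K_p = 16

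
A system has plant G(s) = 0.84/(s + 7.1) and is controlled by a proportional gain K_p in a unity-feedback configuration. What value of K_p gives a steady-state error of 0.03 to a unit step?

For a type-0 loop with proportional control, e_ss = 1/(1 + K_p·G(0)).
G(0) = 0.1183. Require 1/(1 + K_p·0.1183) = 0.03, so 1 + 0.1183·K_p = 33.33.
K_p = (33.33 − 1)/0.1183 = 273.

K_p = 273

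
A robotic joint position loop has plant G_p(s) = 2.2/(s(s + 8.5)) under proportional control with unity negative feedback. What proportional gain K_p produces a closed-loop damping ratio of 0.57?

Closed-loop characteristic equation: s² + 8.5s + K_p·2.2 = 0.
So ω_n = √(2.2K_p) and 2ζω_n = 8.5, giving ζ = 8.5/(2√(2.2K_p)).
Setting ζ = 0.57: √(2.2K_p) = 8.5/(2·0.57) = 7.456, so K_p = 55.59/2.2 = 25.3.

K_p = 25.3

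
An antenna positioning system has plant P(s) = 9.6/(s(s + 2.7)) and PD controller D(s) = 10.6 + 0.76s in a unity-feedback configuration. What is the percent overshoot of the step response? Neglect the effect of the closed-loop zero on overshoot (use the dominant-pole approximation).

16.7%

Forward path: (10.6 + 0.76s)·9.6/(s(s+2.7)). The closed-loop characteristic equation is s² + (2.7 + 9.6·0.76)s + 9.6·10.6 = 0.
That is s² + 9.996s + 101.8 = 0, so ω_n = 10.09 rad/s and ζ = 9.996/(2·10.09) = 0.4955.
%OS = 100·exp(−πζ/√(1−ζ²)) = 16.7%.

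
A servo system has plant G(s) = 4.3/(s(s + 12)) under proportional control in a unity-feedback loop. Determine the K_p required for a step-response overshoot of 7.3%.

From %OS = 100·exp(−πζ/√(1−ζ²)) = 7.3%, ζ = −ln(0.073)/√(π²+ln²(0.073)) = 0.6401.
Characteristic equation s² + 12s + 4.3K_p = 0 gives ζ = 12/(2√(4.3K_p)).
Setting ζ = 0.6401: √(4.3K_p) = 12/(2·0.6401) = 9.374, so K_p = 87.87/4.3 = 20.4.

K_p = 20.4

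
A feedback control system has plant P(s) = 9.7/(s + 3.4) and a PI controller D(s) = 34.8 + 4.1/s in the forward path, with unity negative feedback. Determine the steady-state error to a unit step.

0

The open loop D(s)P(s) has a pole at the origin (type 1), so the static position error constant is infinite and e_ss = 1/(1+∞) = 0.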